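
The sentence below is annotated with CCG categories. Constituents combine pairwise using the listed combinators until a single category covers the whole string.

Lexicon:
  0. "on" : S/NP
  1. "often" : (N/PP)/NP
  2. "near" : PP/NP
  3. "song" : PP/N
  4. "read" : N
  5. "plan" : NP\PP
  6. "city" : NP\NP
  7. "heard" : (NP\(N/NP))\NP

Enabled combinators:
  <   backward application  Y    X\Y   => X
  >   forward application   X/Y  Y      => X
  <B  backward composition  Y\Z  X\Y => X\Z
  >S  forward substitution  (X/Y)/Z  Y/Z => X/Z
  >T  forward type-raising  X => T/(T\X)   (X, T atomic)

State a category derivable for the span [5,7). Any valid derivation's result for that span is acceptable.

[0,8] S   >
  [0,1] "on" : S/NP
  [1,8] NP   <
    [1,3] N/NP   >S
      [1,2] "often" : (N/PP)/NP
      [2,3] "near" : PP/NP
    [3,8] NP\(N/NP)   <
      [3,7] NP   <
        [3,5] PP   >
          [3,4] "song" : PP/N
          [4,5] "read" : N
        [5,7] NP\PP   <B
          [5,6] "plan" : NP\PP
          [6,7] "city" : NP\NP
      [7,8] "heard" : (NP\(N/NP))\NP

NP\PP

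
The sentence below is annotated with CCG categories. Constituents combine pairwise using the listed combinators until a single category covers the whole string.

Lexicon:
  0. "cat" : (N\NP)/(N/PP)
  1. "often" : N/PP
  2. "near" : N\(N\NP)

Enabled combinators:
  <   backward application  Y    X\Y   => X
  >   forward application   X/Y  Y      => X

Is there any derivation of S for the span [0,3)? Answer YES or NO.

(N\NP)/(N/PP) N/PP N\(N\NP)
CKY chart[0,3] = {N}; S ∉ chart

NO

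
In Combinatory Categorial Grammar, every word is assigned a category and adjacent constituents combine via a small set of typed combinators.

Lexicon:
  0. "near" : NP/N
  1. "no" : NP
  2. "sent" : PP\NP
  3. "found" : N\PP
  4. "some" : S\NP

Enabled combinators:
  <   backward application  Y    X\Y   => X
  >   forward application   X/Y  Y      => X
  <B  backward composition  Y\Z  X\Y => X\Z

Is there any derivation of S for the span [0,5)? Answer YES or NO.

[0,5] S   <
  [0,4] NP   >
    [0,1] "near" : NP/N
    [1,4] N   <
      [1,3] PP   <
        [1,2] "no" : NP
        [2,3] "sent" : PP\NP
      [3,4] "found" : N\PP
  [4,5] "some" : S\NP

YES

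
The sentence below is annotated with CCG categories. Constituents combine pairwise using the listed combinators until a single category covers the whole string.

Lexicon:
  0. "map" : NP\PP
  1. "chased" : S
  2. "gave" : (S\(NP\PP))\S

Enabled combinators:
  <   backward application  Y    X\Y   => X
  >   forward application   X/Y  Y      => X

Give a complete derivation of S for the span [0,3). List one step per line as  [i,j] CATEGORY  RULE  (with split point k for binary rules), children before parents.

[0,3] S   <
  [0,1] "map" : NP\PP
  [1,3] S\(NP\PP)   <
    [1,2] "chased" : S
    [2,3] "gave" : (S\(NP\PP))\S

[0,1] NP\PP  lex  "map"
[1,2] S  lex  "chased"
[2,3] (S\(NP\PP))\S  lex  "gave"
[1,3] S\(NP\PP)  <  k=2
[0,3] S  <  k=1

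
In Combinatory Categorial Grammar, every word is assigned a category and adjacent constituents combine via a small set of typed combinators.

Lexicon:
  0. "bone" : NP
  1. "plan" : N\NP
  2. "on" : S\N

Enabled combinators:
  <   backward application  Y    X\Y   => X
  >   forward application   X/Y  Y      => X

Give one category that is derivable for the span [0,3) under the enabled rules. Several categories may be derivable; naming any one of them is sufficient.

S

[0,3] S   <
  [0,2] N   <
    [0,1] "bone" : NP
    [1,2] "plan" : N\NP
  [2,3] "on" : S\N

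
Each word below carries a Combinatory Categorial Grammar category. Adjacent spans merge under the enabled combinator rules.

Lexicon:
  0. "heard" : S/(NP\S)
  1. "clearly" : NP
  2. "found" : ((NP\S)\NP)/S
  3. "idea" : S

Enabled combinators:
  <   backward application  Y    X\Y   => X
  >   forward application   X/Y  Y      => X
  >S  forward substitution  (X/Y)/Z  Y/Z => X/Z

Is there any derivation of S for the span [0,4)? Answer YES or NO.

YES

[0,4] S   >
  [0,1] "heard" : S/(NP\S)
  [1,4] NP\S   <
    [1,2] "clearly" : NP
    [2,4] (NP\S)\NP   >
      [2,3] "found" : ((NP\S)\NP)/S
      [3,4] "idea" : S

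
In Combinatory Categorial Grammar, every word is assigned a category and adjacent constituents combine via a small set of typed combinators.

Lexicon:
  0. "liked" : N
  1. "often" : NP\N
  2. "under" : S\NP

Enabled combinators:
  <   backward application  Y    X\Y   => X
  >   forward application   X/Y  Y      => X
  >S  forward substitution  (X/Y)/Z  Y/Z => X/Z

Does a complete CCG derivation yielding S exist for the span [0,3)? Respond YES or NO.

YES

[0,3] S   <
  [0,2] NP   <
    [0,1] "liked" : N
    [1,2] "often" : NP\N
  [2,3] "under" : S\NP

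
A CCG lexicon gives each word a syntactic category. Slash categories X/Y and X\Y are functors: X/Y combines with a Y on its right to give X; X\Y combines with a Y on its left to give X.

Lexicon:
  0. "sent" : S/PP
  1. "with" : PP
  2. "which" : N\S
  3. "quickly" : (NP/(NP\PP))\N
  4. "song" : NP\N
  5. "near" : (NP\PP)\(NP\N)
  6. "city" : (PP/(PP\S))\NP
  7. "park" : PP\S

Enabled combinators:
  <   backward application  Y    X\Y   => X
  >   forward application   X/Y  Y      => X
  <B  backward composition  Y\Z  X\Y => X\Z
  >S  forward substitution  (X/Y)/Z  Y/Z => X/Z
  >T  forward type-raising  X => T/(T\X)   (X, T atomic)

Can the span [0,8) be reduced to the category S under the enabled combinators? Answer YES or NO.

NO

S/PP PP N\S (NP/(NP\PP))\N NP\N (NP\PP)\(NP\N) (PP/(PP\S))\NP PP\S
CKY chart[0,8] = {N/(N\PP), NP/(NP\PP), PP, PP/(PP\PP), S/(S\PP)}; S ∉ chart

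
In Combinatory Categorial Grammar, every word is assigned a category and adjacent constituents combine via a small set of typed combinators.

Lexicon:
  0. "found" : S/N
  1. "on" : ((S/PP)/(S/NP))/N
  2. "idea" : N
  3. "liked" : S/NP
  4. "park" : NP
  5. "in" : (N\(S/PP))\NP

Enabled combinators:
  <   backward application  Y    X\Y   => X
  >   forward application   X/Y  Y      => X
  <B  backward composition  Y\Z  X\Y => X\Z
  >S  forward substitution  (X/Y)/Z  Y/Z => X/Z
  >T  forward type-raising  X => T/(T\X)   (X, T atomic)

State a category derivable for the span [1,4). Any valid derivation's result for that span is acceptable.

[0,6] S   >
  [0,1] "found" : S/N
  [1,6] N   <
    [1,4] S/PP   >
      [1,3] (S/PP)/(S/NP)   >
        [1,2] "on" : ((S/PP)/(S/NP))/N
        [2,3] "idea" : N
      [3,4] "liked" : S/NP
    [4,6] N\(S/PP)   <
      [4,5] "park" : NP
      [5,6] "in" : (N\(S/PP))\NP

S/PP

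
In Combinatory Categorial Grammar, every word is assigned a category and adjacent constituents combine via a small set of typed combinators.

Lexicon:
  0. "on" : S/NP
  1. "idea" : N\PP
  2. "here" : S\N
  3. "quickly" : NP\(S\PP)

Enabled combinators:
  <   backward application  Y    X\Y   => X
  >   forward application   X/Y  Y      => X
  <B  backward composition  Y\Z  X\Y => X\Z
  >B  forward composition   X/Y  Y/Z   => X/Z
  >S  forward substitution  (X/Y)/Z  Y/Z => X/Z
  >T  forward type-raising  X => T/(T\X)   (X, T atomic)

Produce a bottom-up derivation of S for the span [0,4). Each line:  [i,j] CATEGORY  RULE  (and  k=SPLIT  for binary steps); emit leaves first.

[0,1] S/NP  lex  "on"
[1,2] N\PP  lex  "idea"
[2,3] S\N  lex  "here"
[1,3] S\PP  <B  k=2
[3,4] NP\(S\PP)  lex  "quickly"
[1,4] NP  <  k=3
[0,4] S  >  k=1

[0,4] S   >
  [0,1] "on" : S/NP
  [1,4] NP   <
    [1,3] S\PP   <B
      [1,2] "idea" : N\PP
      [2,3] "here" : S\N
    [3,4] "quickly" : NP\(S\PP)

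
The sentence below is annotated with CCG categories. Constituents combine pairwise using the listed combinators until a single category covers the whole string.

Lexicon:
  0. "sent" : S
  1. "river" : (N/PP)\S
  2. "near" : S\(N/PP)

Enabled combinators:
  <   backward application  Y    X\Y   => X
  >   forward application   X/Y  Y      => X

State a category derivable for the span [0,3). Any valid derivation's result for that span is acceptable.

S

[0,3] S   <
  [0,2] N/PP   <
    [0,1] "sent" : S
    [1,2] "river" : (N/PP)\S
  [2,3] "near" : S\(N/PP)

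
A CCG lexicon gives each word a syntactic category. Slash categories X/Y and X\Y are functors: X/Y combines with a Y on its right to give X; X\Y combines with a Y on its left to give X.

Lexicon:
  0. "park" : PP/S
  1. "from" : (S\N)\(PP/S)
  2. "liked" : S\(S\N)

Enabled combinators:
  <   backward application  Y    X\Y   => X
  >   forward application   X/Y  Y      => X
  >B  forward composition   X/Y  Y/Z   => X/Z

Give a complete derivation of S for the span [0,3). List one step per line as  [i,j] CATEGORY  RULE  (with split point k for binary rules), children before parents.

[0,1] PP/S  lex  "park"
[1,2] (S\N)\(PP/S)  lex  "from"
[0,2] S\N  <  k=1
[2,3] S\(S\N)  lex  "liked"
[0,3] S  <  k=2

[0,3] S   <
  [0,2] S\N   <
    [0,1] "park" : PP/S
    [1,2] "from" : (S\N)\(PP/S)
  [2,3] "liked" : S\(S\N)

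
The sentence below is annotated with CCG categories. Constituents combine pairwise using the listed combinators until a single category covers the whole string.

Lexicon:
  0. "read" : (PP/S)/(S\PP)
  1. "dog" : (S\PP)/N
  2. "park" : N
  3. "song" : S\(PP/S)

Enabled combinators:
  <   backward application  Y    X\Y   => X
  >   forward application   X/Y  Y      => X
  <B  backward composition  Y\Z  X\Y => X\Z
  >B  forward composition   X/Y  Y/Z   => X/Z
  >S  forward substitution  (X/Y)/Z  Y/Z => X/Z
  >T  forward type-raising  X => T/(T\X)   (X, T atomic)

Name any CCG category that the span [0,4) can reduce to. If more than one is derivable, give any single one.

S

[0,4] S   <
  [0,3] PP/S   >
    [0,1] "read" : (PP/S)/(S\PP)
    [1,3] S\PP   >
      [1,2] "dog" : (S\PP)/N
      [2,3] "park" : N
  [3,4] "song" : S\(PP/S)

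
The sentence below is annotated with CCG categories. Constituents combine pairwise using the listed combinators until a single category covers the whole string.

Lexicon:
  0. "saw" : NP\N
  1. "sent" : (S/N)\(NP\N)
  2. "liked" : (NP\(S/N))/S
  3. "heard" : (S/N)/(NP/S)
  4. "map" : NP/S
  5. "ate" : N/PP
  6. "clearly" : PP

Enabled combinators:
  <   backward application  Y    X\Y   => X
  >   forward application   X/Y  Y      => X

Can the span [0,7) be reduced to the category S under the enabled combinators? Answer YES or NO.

NO

NP\N (S/N)\(NP\N) (NP\(S/N))/S (S/N)/(NP/S) NP/S N/PP PP
CKY chart[0,7] = {NP}; S ∉ chart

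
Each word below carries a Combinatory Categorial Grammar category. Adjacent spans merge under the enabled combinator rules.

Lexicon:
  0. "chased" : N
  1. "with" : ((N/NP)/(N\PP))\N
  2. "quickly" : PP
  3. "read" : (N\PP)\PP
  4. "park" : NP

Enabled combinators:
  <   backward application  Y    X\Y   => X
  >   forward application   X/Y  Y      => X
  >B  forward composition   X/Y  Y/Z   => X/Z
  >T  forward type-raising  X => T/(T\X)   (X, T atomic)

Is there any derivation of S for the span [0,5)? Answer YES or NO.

N ((N/NP)/(N\PP))\N PP (N\PP)\PP NP
CKY chart[0,5] = {N, N/(NP\NP), N/(N\N), NP/(NP\N), PP/(PP\N), S/(S\N)}; S ∉ chart

NO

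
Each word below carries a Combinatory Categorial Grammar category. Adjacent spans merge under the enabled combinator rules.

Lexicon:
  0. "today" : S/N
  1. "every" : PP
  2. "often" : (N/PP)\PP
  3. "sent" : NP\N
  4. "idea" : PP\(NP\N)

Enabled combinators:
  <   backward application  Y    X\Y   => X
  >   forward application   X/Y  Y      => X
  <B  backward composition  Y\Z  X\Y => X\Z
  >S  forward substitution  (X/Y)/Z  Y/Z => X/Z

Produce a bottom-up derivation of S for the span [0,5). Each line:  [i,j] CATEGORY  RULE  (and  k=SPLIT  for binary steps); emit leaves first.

[0,5] S   >
  [0,1] "today" : S/N
  [1,5] N   >
    [1,3] N/PP   <
      [1,2] "every" : PP
      [2,3] "often" : (N/PP)\PP
    [3,5] PP   <
      [3,4] "sent" : NP\N
      [4,5] "idea" : PP\(NP\N)

[0,1] S/N  lex  "today"
[1,2] PP  lex  "every"
[2,3] (N/PP)\PP  lex  "often"
[1,3] N/PP  <  k=2
[3,4] NP\N  lex  "sent"
[4,5] PP\(NP\N)  lex  "idea"
[3,5] PP  <  k=4
[1,5] N  >  k=3
[0,5] S  >  k=1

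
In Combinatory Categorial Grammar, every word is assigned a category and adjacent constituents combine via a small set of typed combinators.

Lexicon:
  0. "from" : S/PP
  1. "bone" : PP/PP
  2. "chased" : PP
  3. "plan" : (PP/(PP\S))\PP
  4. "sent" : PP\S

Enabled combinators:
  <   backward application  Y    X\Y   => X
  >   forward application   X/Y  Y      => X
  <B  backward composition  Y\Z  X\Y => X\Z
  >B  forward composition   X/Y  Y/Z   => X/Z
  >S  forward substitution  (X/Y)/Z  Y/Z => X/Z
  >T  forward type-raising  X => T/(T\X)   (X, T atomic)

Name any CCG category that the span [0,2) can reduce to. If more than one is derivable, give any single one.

S/PP

[0,5] S   >
  [0,2] S/PP   >B
    [0,1] "from" : S/PP
    [1,2] "bone" : PP/PP
  [2,5] PP   >
    [2,4] PP/(PP\S)   <
      [2,3] "chased" : PP
      [3,4] "plan" : (PP/(PP\S))\PP
    [4,5] "sent" : PP\S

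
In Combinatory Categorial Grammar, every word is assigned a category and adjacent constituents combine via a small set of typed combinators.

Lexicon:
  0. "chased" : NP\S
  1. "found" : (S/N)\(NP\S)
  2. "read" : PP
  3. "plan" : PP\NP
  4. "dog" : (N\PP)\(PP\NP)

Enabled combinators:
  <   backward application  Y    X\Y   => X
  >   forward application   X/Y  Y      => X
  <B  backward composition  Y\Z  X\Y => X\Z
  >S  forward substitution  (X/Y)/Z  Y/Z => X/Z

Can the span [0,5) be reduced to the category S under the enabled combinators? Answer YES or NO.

YES

[0,5] S   >
  [0,2] S/N   <
    [0,1] "chased" : NP\S
    [1,2] "found" : (S/N)\(NP\S)
  [2,5] N   <
    [2,3] "read" : PP
    [3,5] N\PP   <
      [3,4] "plan" : PP\NP
      [4,5] "dog" : (N\PP)\(PP\NP)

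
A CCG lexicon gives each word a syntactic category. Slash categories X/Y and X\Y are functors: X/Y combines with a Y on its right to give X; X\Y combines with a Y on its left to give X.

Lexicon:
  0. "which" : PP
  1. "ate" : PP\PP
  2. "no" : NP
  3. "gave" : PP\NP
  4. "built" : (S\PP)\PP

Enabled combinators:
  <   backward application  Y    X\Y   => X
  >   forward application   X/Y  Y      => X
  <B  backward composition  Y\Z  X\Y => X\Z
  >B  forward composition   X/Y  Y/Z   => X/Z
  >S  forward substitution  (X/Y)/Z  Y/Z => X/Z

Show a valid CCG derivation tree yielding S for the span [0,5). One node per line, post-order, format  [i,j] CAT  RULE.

[0,1] PP  lex  "which"
[1,2] PP\PP  lex  "ate"
[2,3] NP  lex  "no"
[3,4] PP\NP  lex  "gave"
[2,4] PP  <  k=3
[4,5] (S\PP)\PP  lex  "built"
[2,5] S\PP  <  k=4
[1,5] S\PP  <B  k=2
[0,5] S  <  k=1

[0,5] S   <
  [0,1] "which" : PP
  [1,5] S\PP   <B
    [1,2] "ate" : PP\PP
    [2,5] S\PP   <
      [2,4] PP   <
        [2,3] "no" : NP
        [3,4] "gave" : PP\NP
      [4,5] "built" : (S\PP)\PP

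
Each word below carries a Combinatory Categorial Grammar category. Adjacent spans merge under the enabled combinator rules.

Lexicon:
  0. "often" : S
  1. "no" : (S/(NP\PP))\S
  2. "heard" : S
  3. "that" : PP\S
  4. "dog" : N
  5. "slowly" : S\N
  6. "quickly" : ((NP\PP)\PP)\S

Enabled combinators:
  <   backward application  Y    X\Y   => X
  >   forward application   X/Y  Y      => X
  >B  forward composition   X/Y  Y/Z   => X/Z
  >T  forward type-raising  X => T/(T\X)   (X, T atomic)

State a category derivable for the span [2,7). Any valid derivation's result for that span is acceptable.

[0,7] S   >
  [0,2] S/(NP\PP)   <
    [0,1] "often" : S
    [1,2] "no" : (S/(NP\PP))\S
  [2,7] NP\PP   <
    [2,4] PP   <
      [2,3] "heard" : S
      [3,4] "that" : PP\S
    [4,7] (NP\PP)\PP   <
      [4,6] S   >
        [4,5] S/(S\N)   >T
          [4,5] "dog" : N
        [5,6] "slowly" : S\N
      [6,7] "quickly" : ((NP\PP)\PP)\S

NP\PP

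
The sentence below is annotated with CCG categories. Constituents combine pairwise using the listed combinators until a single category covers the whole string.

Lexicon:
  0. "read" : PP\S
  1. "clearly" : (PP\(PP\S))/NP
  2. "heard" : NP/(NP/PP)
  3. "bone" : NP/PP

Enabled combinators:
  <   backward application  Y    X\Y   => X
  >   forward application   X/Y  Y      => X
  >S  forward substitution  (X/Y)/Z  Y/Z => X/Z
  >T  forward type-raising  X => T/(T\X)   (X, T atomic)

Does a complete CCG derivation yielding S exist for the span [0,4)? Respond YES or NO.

PP\S (PP\(PP\S))/NP NP/(NP/PP) NP/PP
CKY chart[0,4] = {N/(N\PP), NP/(NP\PP), PP, PP/(PP\PP), S/(S\PP)}; S ∉ chart

NO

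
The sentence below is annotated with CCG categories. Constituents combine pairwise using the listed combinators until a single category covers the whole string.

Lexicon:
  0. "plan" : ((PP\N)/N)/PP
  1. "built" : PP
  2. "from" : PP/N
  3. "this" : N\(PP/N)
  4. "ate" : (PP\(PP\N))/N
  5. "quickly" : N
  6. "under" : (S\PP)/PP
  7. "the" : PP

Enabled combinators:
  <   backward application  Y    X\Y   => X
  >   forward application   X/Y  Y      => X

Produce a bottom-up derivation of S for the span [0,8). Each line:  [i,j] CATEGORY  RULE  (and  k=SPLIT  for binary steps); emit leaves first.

[0,8] S   <
  [0,6] PP   <
    [0,4] PP\N   >
      [0,2] (PP\N)/N   >
        [0,1] "plan" : ((PP\N)/N)/PP
        [1,2] "built" : PP
      [2,4] N   <
        [2,3] "from" : PP/N
        [3,4] "this" : N\(PP/N)
    [4,6] PP\(PP\N)   >
      [4,5] "ate" : (PP\(PP\N))/N
      [5,6] "quickly" : N
  [6,8] S\PP   >
    [6,7] "under" : (S\PP)/PP
    [7,8] "the" : PP

[0,1] ((PP\N)/N)/PP  lex  "plan"
[1,2] PP  lex  "built"
[0,2] (PP\N)/N  >  k=1
[2,3] PP/N  lex  "from"
[3,4] N\(PP/N)  lex  "this"
[2,4] N  <  k=3
[0,4] PP\N  >  k=2
[4,5] (PP\(PP\N))/N  lex  "ate"
[5,6] N  lex  "quickly"
[4,6] PP\(PP\N)  >  k=5
[0,6] PP  <  k=4
[6,7] (S\PP)/PP  lex  "under"
[7,8] PP  lex  "the"
[6,8] S\PP  >  k=7
[0,8] S  <  k=6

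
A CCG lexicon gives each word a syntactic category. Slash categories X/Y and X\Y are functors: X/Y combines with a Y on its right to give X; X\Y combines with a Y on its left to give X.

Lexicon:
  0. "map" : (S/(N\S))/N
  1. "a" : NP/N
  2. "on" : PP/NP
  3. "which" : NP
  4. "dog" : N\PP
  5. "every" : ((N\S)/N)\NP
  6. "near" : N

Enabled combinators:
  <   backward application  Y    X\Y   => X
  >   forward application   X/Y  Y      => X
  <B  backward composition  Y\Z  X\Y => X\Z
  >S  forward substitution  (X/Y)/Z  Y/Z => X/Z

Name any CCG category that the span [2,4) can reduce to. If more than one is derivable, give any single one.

PP

[0,7] S   >
  [0,6] S/N   >S
    [0,1] "map" : (S/(N\S))/N
    [1,6] (N\S)/N   <
      [1,5] NP   >
        [1,2] "a" : NP/N
        [2,5] N   <
          [2,4] PP   >
            [2,3] "on" : PP/NP
            [3,4] "which" : NP
          [4,5] "dog" : N\PP
      [5,6] "every" : ((N\S)/N)\NP
  [6,7] "near" : N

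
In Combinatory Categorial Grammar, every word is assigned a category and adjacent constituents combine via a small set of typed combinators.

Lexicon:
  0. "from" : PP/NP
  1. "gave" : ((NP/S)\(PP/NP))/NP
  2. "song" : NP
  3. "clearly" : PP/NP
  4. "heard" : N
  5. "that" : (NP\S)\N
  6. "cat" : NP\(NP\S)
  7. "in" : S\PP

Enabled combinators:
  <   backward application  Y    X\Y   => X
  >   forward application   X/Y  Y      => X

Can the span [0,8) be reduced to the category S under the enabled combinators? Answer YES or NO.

NO

PP/NP ((NP/S)\(PP/NP))/NP NP PP/NP N (NP\S)\N NP\(NP\S) S\PP
CKY chart[0,8] = {NP}; S ∉ chart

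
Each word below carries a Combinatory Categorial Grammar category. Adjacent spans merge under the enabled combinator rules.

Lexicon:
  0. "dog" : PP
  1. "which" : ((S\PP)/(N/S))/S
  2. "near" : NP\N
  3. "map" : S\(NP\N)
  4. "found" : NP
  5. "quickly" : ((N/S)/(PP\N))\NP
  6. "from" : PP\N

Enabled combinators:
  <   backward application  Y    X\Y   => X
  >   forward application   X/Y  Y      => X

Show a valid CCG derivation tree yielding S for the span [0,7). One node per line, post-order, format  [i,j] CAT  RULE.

[0,1] PP  lex  "dog"
[1,2] ((S\PP)/(N/S))/S  lex  "which"
[2,3] NP\N  lex  "near"
[3,4] S\(NP\N)  lex  "map"
[2,4] S  <  k=3
[1,4] (S\PP)/(N/S)  >  k=2
[4,5] NP  lex  "found"
[5,6] ((N/S)/(PP\N))\NP  lex  "quickly"
[4,6] (N/S)/(PP\N)  <  k=5
[6,7] PP\N  lex  "from"
[4,7] N/S  >  k=6
[1,7] S\PP  >  k=4
[0,7] S  <  k=1

[0,7] S   <
  [0,1] "dog" : PP
  [1,7] S\PP   >
    [1,4] (S\PP)/(N/S)   >
      [1,2] "which" : ((S\PP)/(N/S))/S
      [2,4] S   <
        [2,3] "near" : NP\N
        [3,4] "map" : S\(NP\N)
    [4,7] N/S   >
      [4,6] (N/S)/(PP\N)   <
        [4,5] "found" : NP
        [5,6] "quickly" : ((N/S)/(PP\N))\NP
      [6,7] "from" : PP\N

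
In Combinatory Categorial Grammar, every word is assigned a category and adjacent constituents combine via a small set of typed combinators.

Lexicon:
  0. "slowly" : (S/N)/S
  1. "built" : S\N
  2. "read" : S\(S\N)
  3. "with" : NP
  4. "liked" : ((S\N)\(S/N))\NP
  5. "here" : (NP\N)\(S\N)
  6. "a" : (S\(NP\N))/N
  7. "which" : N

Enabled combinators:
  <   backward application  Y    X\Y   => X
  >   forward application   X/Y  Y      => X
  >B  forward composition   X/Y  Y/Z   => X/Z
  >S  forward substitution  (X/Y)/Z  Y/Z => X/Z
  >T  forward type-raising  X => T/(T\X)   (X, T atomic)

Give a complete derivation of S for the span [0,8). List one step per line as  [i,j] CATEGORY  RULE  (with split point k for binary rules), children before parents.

[0,8] S   <
  [0,6] NP\N   <
    [0,5] S\N   <
      [0,3] S/N   >
        [0,1] "slowly" : (S/N)/S
        [1,3] S   <
          [1,2] "built" : S\N
          [2,3] "read" : S\(S\N)
      [3,5] (S\N)\(S/N)   <
        [3,4] "with" : NP
        [4,5] "liked" : ((S\N)\(S/N))\NP
    [5,6] "here" : (NP\N)\(S\N)
  [6,8] S\(NP\N)   >
    [6,7] "a" : (S\(NP\N))/N
    [7,8] "which" : N

[0,1] (S/N)/S  lex  "slowly"
[1,2] S\N  lex  "built"
[2,3] S\(S\N)  lex  "read"
[1,3] S  <  k=2
[0,3] S/N  >  k=1
[3,4] NP  lex  "with"
[4,5] ((S\N)\(S/N))\NP  lex  "liked"
[3,5] (S\N)\(S/N)  <  k=4
[0,5] S\N  <  k=3
[5,6] (NP\N)\(S\N)  lex  "here"
[0,6] NP\N  <  k=5
[6,7] (S\(NP\N))/N  lex  "a"
[7,8] N  lex  "which"
[6,8] S\(NP\N)  >  k=7
[0,8] S  <  k=6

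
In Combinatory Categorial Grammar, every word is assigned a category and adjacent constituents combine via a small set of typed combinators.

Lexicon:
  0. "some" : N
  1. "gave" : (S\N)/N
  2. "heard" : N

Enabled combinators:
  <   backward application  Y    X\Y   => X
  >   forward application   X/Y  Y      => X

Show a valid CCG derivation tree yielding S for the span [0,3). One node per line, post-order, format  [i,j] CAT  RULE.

[0,3] S   <
  [0,1] "some" : N
  [1,3] S\N   >
    [1,2] "gave" : (S\N)/N
    [2,3] "heard" : N

[0,1] N  lex  "some"
[1,2] (S\N)/N  lex  "gave"
[2,3] N  lex  "heard"
[1,3] S\N  >  k=2
[0,3] S  <  k=1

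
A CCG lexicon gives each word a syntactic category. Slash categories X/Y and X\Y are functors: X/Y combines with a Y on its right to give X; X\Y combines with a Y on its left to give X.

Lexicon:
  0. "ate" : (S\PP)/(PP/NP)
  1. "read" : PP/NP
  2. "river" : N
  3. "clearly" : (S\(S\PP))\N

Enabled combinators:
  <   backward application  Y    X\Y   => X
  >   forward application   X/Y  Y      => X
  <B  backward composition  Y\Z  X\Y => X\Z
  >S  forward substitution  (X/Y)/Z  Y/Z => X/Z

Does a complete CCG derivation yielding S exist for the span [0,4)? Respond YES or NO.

[0,4] S   <
  [0,2] S\PP   >
    [0,1] "ate" : (S\PP)/(PP/NP)
    [1,2] "read" : PP/NP
  [2,4] S\(S\PP)   <
    [2,3] "river" : N
    [3,4] "clearly" : (S\(S\PP))\N

YES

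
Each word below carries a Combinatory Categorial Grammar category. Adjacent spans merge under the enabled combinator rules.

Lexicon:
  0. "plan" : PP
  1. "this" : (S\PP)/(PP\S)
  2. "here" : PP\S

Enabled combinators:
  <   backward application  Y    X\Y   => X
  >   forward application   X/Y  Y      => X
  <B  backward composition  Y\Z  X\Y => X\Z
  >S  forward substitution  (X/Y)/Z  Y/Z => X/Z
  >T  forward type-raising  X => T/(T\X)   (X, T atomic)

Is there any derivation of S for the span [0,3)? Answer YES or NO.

YES

[0,3] S   >
  [0,1] S/(S\PP)   >T
    [0,1] "plan" : PP
  [1,3] S\PP   >
    [1,2] "this" : (S\PP)/(PP\S)
    [2,3] "here" : PP\S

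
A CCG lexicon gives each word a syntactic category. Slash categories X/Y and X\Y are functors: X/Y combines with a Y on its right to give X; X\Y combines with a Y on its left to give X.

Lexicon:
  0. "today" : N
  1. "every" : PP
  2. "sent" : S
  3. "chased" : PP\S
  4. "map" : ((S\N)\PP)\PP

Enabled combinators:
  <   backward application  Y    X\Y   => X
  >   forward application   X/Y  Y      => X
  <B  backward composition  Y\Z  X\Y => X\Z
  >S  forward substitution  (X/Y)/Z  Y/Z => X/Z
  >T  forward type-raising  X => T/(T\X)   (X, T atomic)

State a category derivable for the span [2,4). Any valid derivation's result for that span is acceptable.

[0,5] S   >
  [0,1] S/(S\N)   >T
    [0,1] "today" : N
  [1,5] S\N   <
    [1,2] "every" : PP
    [2,5] (S\N)\PP   <
      [2,4] PP   >
        [2,3] PP/(PP\S)   >T
          [2,3] "sent" : S
        [3,4] "chased" : PP\S
      [4,5] "map" : ((S\N)\PP)\PP

PP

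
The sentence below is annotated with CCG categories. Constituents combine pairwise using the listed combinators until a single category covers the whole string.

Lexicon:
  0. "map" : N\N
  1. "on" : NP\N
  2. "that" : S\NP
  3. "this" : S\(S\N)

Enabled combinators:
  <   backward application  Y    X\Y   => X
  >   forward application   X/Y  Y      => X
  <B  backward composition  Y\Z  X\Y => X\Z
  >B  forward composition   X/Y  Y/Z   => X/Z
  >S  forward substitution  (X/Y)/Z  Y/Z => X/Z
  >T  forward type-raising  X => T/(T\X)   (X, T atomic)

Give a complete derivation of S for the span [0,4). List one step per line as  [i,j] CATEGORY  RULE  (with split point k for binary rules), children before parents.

[0,1] N\N  lex  "map"
[1,2] NP\N  lex  "on"
[2,3] S\NP  lex  "that"
[1,3] S\N  <B  k=2
[0,3] S\N  <B  k=1
[3,4] S\(S\N)  lex  "this"
[0,4] S  <  k=3

[0,4] S   <
  [0,3] S\N   <B
    [0,1] "map" : N\N
    [1,3] S\N   <B
      [1,2] "on" : NP\N
      [2,3] "that" : S\NP
  [3,4] "this" : S\(S\N)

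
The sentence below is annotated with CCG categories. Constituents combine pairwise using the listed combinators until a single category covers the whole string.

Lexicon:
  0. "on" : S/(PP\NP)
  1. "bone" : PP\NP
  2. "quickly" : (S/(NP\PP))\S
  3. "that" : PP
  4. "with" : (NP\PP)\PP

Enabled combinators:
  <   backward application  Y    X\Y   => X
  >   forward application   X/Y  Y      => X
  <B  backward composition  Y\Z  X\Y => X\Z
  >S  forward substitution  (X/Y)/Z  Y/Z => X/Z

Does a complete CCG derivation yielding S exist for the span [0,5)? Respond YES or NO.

[0,5] S   >
  [0,3] S/(NP\PP)   <
    [0,2] S   >
      [0,1] "on" : S/(PP\NP)
      [1,2] "bone" : PP\NP
    [2,3] "quickly" : (S/(NP\PP))\S
  [3,5] NP\PP   <
    [3,4] "that" : PP
    [4,5] "with" : (NP\PP)\PP

YES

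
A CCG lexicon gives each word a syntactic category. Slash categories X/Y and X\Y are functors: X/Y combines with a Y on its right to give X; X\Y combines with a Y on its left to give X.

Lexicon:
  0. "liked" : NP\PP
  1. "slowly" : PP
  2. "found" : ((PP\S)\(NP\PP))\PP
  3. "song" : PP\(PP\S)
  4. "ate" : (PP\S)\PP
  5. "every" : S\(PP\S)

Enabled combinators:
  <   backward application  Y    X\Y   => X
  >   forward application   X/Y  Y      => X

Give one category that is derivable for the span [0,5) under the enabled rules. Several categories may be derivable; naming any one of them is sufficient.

[0,6] S   <
  [0,5] PP\S   <
    [0,4] PP   <
      [0,3] PP\S   <
        [0,1] "liked" : NP\PP
        [1,3] (PP\S)\(NP\PP)   <
          [1,2] "slowly" : PP
          [2,3] "found" : ((PP\S)\(NP\PP))\PP
      [3,4] "song" : PP\(PP\S)
    [4,5] "ate" : (PP\S)\PP
  [5,6] "every" : S\(PP\S)

PP\S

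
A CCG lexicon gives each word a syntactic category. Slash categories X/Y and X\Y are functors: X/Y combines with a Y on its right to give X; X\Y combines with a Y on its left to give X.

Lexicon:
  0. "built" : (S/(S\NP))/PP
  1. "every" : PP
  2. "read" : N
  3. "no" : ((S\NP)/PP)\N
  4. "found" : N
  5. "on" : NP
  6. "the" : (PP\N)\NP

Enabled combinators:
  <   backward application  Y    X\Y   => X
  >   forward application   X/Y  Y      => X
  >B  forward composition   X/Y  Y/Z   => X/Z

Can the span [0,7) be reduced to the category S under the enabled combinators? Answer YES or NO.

[0,7] S   >
  [0,2] S/(S\NP)   >
    [0,1] "built" : (S/(S\NP))/PP
    [1,2] "every" : PP
  [2,7] S\NP   >
    [2,4] (S\NP)/PP   <
      [2,3] "read" : N
      [3,4] "no" : ((S\NP)/PP)\N
    [4,7] PP   <
      [4,5] "found" : N
      [5,7] PP\N   <
        [5,6] "on" : NP
        [6,7] "the" : (PP\N)\NP

YES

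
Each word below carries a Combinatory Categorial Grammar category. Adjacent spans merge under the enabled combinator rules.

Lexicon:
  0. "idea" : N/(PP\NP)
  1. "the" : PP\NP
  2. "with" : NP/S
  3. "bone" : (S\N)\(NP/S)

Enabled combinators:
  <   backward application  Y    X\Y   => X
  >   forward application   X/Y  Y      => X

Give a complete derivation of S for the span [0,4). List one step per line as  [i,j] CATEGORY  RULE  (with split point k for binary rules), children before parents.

[0,1] N/(PP\NP)  lex  "idea"
[1,2] PP\NP  lex  "the"
[0,2] N  >  k=1
[2,3] NP/S  lex  "with"
[3,4] (S\N)\(NP/S)  lex  "bone"
[2,4] S\N  <  k=3
[0,4] S  <  k=2

[0,4] S   <
  [0,2] N   >
    [0,1] "idea" : N/(PP\NP)
    [1,2] "the" : PP\NP
  [2,4] S\N   <
    [2,3] "with" : NP/S
    [3,4] "bone" : (S\N)\(NP/S)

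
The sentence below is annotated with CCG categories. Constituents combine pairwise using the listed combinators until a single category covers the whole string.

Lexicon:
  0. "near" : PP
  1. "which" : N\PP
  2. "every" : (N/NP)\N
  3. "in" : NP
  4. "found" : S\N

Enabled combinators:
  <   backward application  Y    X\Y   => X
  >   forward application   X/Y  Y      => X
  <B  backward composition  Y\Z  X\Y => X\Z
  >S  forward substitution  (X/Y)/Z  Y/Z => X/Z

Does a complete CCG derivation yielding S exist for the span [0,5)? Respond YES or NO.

[0,5] S   <
  [0,4] N   >
    [0,3] N/NP   <
      [0,2] N   <
        [0,1] "near" : PP
        [1,2] "which" : N\PP
      [2,3] "every" : (N/NP)\N
    [3,4] "in" : NP
  [4,5] "found" : S\N

YES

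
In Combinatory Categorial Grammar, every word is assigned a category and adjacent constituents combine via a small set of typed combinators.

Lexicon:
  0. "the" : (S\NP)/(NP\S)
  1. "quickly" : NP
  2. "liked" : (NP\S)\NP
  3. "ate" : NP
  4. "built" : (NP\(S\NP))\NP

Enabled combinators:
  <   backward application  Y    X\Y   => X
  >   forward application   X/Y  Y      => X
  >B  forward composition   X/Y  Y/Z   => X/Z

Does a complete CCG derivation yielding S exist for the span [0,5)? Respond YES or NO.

NO

(S\NP)/(NP\S) NP (NP\S)\NP NP (NP\(S\NP))\NP
CKY chart[0,5] = {NP}; S ∉ chart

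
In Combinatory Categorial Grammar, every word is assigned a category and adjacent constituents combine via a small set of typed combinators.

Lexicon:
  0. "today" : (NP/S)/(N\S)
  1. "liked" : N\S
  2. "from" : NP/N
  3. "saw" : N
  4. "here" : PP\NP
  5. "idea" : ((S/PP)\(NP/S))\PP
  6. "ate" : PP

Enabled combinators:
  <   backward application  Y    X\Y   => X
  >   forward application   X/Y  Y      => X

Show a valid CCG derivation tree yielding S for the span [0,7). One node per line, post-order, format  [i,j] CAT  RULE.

[0,7] S   >
  [0,6] S/PP   <
    [0,2] NP/S   >
      [0,1] "today" : (NP/S)/(N\S)
      [1,2] "liked" : N\S
    [2,6] (S/PP)\(NP/S)   <
      [2,5] PP   <
        [2,4] NP   >
          [2,3] "from" : NP/N
          [3,4] "saw" : N
        [4,5] "here" : PP\NP
      [5,6] "idea" : ((S/PP)\(NP/S))\PP
  [6,7] "ate" : PP

[0,1] (NP/S)/(N\S)  lex  "today"
[1,2] N\S  lex  "liked"
[0,2] NP/S  >  k=1
[2,3] NP/N  lex  "from"
[3,4] N  lex  "saw"
[2,4] NP  >  k=3
[4,5] PP\NP  lex  "here"
[2,5] PP  <  k=4
[5,6] ((S/PP)\(NP/S))\PP  lex  "idea"
[2,6] (S/PP)\(NP/S)  <  k=5
[0,6] S/PP  <  k=2
[6,7] PP  lex  "ate"
[0,7] S  >  k=6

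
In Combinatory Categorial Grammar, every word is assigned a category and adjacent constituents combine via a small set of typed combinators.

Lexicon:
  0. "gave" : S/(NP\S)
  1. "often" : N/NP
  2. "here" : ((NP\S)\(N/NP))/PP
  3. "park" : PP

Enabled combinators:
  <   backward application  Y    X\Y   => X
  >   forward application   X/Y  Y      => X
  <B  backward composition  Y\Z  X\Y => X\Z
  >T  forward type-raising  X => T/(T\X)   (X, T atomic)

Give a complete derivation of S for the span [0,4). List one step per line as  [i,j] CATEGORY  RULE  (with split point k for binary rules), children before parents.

[0,1] S/(NP\S)  lex  "gave"
[1,2] N/NP  lex  "often"
[2,3] ((NP\S)\(N/NP))/PP  lex  "here"
[3,4] PP  lex  "park"
[2,4] (NP\S)\(N/NP)  >  k=3
[1,4] NP\S  <  k=2
[0,4] S  >  k=1

[0,4] S   >
  [0,1] "gave" : S/(NP\S)
  [1,4] NP\S   <
    [1,2] "often" : N/NP
    [2,4] (NP\S)\(N/NP)   >
      [2,3] "here" : ((NP\S)\(N/NP))/PP
      [3,4] "park" : PP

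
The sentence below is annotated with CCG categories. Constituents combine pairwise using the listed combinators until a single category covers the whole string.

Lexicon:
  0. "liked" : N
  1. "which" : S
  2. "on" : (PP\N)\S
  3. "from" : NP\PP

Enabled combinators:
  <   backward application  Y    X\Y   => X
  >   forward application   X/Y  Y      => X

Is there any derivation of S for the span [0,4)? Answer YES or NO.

NO

N S (PP\N)\S NP\PP
CKY chart[0,4] = {NP}; S ∉ chart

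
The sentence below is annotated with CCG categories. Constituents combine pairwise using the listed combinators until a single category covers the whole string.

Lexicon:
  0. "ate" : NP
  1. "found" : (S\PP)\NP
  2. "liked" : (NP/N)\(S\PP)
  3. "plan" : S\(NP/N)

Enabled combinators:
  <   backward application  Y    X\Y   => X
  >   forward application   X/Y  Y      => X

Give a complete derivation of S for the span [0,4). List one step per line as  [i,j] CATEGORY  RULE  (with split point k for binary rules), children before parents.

[0,4] S   <
  [0,3] NP/N   <
    [0,2] S\PP   <
      [0,1] "ate" : NP
      [1,2] "found" : (S\PP)\NP
    [2,3] "liked" : (NP/N)\(S\PP)
  [3,4] "plan" : S\(NP/N)

[0,1] NP  lex  "ate"
[1,2] (S\PP)\NP  lex  "found"
[0,2] S\PP  <  k=1
[2,3] (NP/N)\(S\PP)  lex  "liked"
[0,3] NP/N  <  k=2
[3,4] S\(NP/N)  lex  "plan"
[0,4] S  <  k=3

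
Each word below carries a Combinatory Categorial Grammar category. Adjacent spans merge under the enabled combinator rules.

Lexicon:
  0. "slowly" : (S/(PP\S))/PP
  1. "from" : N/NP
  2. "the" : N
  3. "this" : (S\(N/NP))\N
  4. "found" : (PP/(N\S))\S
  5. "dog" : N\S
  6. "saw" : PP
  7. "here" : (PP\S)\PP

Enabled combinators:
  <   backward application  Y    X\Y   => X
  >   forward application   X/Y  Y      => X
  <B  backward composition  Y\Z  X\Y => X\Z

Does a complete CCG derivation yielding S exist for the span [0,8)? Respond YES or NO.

YES

[0,8] S   >
  [0,6] S/(PP\S)   >
    [0,1] "slowly" : (S/(PP\S))/PP
    [1,6] PP   >
      [1,5] PP/(N\S)   <
        [1,4] S   <
          [1,2] "from" : N/NP
          [2,4] S\(N/NP)   <
            [2,3] "the" : N
            [3,4] "this" : (S\(N/NP))\N
        [4,5] "found" : (PP/(N\S))\S
      [5,6] "dog" : N\S
  [6,8] PP\S   <
    [6,7] "saw" : PP
    [7,8] "here" : (PP\S)\PP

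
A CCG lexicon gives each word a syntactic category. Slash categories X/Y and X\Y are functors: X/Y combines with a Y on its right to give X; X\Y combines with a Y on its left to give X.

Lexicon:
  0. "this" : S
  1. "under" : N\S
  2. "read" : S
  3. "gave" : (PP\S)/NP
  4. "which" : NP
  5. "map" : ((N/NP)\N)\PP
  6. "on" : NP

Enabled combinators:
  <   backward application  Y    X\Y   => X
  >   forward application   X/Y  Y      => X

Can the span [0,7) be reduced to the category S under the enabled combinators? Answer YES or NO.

S N\S S (PP\S)/NP NP ((N/NP)\N)\PP NP
CKY chart[0,7] = {N}; S ∉ chart

NO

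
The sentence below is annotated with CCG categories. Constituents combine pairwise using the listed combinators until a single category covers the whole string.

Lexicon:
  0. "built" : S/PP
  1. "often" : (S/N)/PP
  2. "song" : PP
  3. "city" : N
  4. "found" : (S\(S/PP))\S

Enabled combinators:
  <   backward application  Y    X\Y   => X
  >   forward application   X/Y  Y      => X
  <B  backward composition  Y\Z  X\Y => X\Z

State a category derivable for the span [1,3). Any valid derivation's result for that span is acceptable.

S/N

[0,5] S   <
  [0,1] "built" : S/PP
  [1,5] S\(S/PP)   <
    [1,4] S   >
      [1,3] S/N   >
        [1,2] "often" : (S/N)/PP
        [2,3] "song" : PP
      [3,4] "city" : N
    [4,5] "found" : (S\(S/PP))\S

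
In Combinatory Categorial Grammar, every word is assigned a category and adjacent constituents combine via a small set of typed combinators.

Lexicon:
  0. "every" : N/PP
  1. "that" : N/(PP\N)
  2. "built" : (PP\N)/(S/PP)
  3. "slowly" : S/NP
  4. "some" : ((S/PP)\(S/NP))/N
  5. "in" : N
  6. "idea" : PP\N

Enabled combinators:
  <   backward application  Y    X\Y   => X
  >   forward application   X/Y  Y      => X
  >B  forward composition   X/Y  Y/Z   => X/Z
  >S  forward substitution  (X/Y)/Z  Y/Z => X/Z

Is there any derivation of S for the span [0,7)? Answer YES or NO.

N/PP N/(PP\N) (PP\N)/(S/PP) S/NP ((S/PP)\(S/NP))/N N PP\N
CKY chart[0,7] = {N}; S ∉ chart

NO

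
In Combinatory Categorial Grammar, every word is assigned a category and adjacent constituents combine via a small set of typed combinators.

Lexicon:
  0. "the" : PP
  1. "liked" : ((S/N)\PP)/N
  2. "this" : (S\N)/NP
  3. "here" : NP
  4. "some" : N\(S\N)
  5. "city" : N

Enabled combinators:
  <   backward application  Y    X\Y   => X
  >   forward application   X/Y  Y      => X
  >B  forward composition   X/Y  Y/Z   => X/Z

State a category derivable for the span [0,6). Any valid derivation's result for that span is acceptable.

S

[0,6] S   >
  [0,5] S/N   <
    [0,1] "the" : PP
    [1,5] (S/N)\PP   >
      [1,2] "liked" : ((S/N)\PP)/N
      [2,5] N   <
        [2,4] S\N   >
          [2,3] "this" : (S\N)/NP
          [3,4] "here" : NP
        [4,5] "some" : N\(S\N)
  [5,6] "city" : N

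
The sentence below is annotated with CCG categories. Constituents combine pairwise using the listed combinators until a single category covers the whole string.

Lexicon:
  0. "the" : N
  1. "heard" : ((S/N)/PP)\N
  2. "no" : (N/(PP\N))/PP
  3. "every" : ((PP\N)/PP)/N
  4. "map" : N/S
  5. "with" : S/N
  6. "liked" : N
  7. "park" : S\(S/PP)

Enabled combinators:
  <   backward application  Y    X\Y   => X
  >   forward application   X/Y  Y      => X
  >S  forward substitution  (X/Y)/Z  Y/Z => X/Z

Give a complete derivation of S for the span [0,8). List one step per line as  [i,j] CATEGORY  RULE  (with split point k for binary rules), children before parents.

[0,1] N  lex  "the"
[1,2] ((S/N)/PP)\N  lex  "heard"
[0,2] (S/N)/PP  <  k=1
[2,3] (N/(PP\N))/PP  lex  "no"
[3,4] ((PP\N)/PP)/N  lex  "every"
[4,5] N/S  lex  "map"
[5,6] S/N  lex  "with"
[6,7] N  lex  "liked"
[5,7] S  >  k=6
[4,7] N  >  k=5
[3,7] (PP\N)/PP  >  k=4
[2,7] N/PP  >S  k=3
[0,7] S/PP  >S  k=2
[7,8] S\(S/PP)  lex  "park"
[0,8] S  <  k=7

[0,8] S   <
  [0,7] S/PP   >S
    [0,2] (S/N)/PP   <
      [0,1] "the" : N
      [1,2] "heard" : ((S/N)/PP)\N
    [2,7] N/PP   >S
      [2,3] "no" : (N/(PP\N))/PP
      [3,7] (PP\N)/PP   >
        [3,4] "every" : ((PP\N)/PP)/N
        [4,7] N   >
          [4,5] "map" : N/S
          [5,7] S   >
            [5,6] "with" : S/N
            [6,7] "liked" : N
  [7,8] "park" : S\(S/PP)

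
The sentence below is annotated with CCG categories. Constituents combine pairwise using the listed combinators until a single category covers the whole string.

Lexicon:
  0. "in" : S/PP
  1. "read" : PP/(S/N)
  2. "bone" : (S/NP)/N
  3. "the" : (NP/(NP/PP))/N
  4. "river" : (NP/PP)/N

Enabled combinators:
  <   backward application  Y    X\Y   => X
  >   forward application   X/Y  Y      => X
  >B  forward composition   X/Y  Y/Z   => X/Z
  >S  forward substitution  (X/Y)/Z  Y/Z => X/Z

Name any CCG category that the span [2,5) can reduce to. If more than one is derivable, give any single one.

S/N

[0,5] S   >
  [0,1] "in" : S/PP
  [1,5] PP   >
    [1,2] "read" : PP/(S/N)
    [2,5] S/N   >S
      [2,3] "bone" : (S/NP)/N
      [3,5] NP/N   >S
        [3,4] "the" : (NP/(NP/PP))/N
        [4,5] "river" : (NP/PP)/N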